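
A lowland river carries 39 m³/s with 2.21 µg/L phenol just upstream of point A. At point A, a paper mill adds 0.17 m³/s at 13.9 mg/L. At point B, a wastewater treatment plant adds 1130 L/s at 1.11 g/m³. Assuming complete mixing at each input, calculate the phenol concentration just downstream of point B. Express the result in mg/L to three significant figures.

0.0919 mg/L

2.21 µg/L = 0.00221 mg/L.
After input A: C = (39·0.00221 + 0.17·13.9) / 39.17 = 0.06253 mg/L.
1130 L/s = 1.13 m³/s.
After input B: C = (39.17·0.06253 + 1.13·1.11) / 40.3 = 0.0919 mg/L.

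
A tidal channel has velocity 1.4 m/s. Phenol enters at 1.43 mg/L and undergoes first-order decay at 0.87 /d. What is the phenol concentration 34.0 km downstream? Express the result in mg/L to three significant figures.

Travel time t = 34.0 km / 1.4 m/s = 3.4e+04/1.4 = 2.429e+04 s = 0.2811 d.
First-order decay: C = 1.43·exp(−0.87·0.2811) = 1.43·0.7831 = 1.12 mg/L.

1.12 mg/L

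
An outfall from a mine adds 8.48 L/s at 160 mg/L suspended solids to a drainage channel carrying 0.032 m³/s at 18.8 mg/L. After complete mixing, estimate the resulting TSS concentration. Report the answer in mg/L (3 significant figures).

8.48 L/s = 0.00848 m³/s.
Conservation of mass across the mixing zone: C = (0.00848·160 + 0.032·18.8) / (0.00848 + 0.032) = 1.958/0.04048 = 48.38 mg/L.

48.4 mg/L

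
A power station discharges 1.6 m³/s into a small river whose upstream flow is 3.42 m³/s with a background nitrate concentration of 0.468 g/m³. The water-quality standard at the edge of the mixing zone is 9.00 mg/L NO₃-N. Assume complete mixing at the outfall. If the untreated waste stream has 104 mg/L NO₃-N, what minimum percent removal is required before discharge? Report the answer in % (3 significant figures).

Mass balance: 9·5.02 = 1.6·Cₑ + 3.42·0.468.
Cₑ = (45.18 − 1.601) / 1.6 = 27.24 mg/L.
Required removal = 1 − 27.24/104 = 73.81 %.

73.8 %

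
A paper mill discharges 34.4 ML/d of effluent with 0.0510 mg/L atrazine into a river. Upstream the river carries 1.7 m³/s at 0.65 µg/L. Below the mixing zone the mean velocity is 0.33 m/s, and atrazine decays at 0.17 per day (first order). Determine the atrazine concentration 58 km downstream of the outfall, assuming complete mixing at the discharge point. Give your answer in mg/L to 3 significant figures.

34.4 ML/d = 0.3981 m³/s.
0.65 µg/L = 0.00065 mg/L.
After complete mixing, C₀ = (0.3981·0.051 + 1.7·0.00065) / 2.098 = 0.0102 mg/L.
Travel time t = 5.8e+04 m / 0.33 m/s = 1.758e+05 s = 2.034 d.
C = 0.0102·exp(−0.17·2.034) = 0.0102·0.7076 = 0.007221 mg/L.

0.00722 mg/L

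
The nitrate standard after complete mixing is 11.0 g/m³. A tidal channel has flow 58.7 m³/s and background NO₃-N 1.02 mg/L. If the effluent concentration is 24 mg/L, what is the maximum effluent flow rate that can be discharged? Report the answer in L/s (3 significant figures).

Mass balance at complete mixing: C_std·(Q_w + Q_r) = Q_w·C_e + Q_r·C_b.
Rearranging, Q_w = Q_r·(C_std − C_b)/(C_e − C_std) = 58.7·(11 − 1.02) / (24 − 11) = 45.06 m³/s.
= 4.506e+04 L/s.

45100 L/s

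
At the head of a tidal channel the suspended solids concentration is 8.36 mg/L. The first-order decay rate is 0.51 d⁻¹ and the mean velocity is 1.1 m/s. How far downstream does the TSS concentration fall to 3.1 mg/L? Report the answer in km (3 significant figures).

185 km

From C = C₀·e^(−kt), t = ln(C₀/C)/k = ln(8.36/3.1)/0.51 = 0.9921/0.51 = 1.945 d.
Distance = v·t = 1.1 m/s × 1.681e+05 s = 1.849e+05 m = 184.9 km.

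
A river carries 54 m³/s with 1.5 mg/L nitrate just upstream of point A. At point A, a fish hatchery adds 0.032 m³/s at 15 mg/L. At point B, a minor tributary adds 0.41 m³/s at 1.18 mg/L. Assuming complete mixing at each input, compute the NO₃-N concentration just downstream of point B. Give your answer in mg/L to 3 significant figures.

After input A: C = (54·1.5 + 0.032·15) / 54.03 = 1.508 mg/L.
After input B: C = (54.03·1.508 + 0.41·1.18) / 54.44 = 1.506 mg/L.

1.51 mg/L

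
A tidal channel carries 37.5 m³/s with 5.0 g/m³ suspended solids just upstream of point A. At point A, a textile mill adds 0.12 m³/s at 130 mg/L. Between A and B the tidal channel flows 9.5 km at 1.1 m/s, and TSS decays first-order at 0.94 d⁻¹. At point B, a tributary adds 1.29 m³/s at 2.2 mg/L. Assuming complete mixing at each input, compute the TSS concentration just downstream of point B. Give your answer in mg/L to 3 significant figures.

After input A: C = (37.5·5 + 0.12·130) / 37.62 = 5.399 mg/L.
Over the 9.5 km reach to input B (t = 8636 s = 0.09996 d), decay gives C = 5.399·exp(−0.94·0.09996) = 4.915 mg/L.
After input B: C = (37.62·4.915 + 1.29·2.2) / 38.91 = 4.825 mg/L.

4.82 mg/L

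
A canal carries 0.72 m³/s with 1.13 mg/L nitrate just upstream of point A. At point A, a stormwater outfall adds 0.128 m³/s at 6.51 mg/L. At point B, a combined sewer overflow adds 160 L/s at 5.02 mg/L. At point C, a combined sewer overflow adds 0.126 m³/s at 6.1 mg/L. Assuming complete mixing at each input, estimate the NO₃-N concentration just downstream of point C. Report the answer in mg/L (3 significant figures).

2.84 mg/L

After input A: C = (0.72·1.13 + 0.128·6.51) / 0.848 = 1.942 mg/L.
160 L/s = 0.16 m³/s.
After input B: C = (0.848·1.942 + 0.16·5.02) / 1.008 = 2.431 mg/L.
After input C: C = (1.008·2.431 + 0.126·6.1) / 1.134 = 2.838 mg/L.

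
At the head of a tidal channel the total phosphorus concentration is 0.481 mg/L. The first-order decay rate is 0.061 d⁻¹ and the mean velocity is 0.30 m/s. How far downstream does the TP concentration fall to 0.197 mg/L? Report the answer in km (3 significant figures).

From C = C₀·e^(−kt), t = ln(C₀/C)/k = ln(0.481/0.197)/0.061 = 0.8927/0.061 = 14.63 d.
Distance = v·t = 0.30 m/s × 1.264e+06 s = 3.793e+05 m = 379.3 km.

379 km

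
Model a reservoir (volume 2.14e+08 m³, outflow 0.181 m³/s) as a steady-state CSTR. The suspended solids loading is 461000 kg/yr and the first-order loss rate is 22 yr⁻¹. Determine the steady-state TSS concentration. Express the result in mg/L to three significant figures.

Outflow Q = 0.181 m³/s × 3.156e+07 s/yr = 5.712e+06 m³/yr.
Steady-state CSTR mass balance: W = Q·C + k·V·C, so C = W/(Q + kV).
Q + kV = 5.712e+06 + 22·2.14e+08 = 4.714e+09 m³/yr.
C = 461000/4.714e+09 = 9.78e-05 kg/m³ = 0.0978 mg/L.

0.0978 mg/L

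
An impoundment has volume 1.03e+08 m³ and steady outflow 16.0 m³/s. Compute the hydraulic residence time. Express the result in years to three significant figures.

0.204 yr

Q = 16.0 m³/s × 3.156e+07 s/yr = 5.049e+08 m³/yr.
Hydraulic residence time τ = V/Q = 1.03e+08/5.049e+08 = 0.204 yr.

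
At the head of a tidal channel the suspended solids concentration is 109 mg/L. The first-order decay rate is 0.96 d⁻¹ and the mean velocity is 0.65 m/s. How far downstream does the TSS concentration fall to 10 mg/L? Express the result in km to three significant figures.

From C = C₀·e^(−kt), t = ln(C₀/C)/k = ln(109/10)/0.96 = 2.389/0.96 = 2.488 d.
Distance = v·t = 0.65 m/s × 2.15e+05 s = 1.397e+05 m = 139.7 km.

140 km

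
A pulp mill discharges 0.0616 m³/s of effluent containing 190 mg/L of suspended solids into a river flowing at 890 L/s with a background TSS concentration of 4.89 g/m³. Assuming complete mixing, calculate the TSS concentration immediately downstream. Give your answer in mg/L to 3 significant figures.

890 L/s = 0.89 m³/s.
Flow-weighted mixing gives C = (0.0616·190 + 0.89·4.89) / (0.0616 + 0.89) = 16.06/0.9516 = 16.87 mg/L.

16.9 mg/L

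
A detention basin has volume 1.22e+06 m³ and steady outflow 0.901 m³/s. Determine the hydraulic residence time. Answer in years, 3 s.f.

0.0429 yr

Q = 0.901 m³/s × 3.156e+07 s/yr = 2.843e+07 m³/yr.
Hydraulic residence time τ = V/Q = 1.22e+06/2.843e+07 = 0.04291 yr.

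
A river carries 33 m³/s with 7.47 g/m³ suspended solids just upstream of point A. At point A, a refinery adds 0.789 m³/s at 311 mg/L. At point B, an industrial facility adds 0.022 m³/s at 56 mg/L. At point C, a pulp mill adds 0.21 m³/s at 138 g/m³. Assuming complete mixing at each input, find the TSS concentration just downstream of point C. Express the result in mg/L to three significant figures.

After input A: C = (33·7.47 + 0.789·311) / 33.79 = 14.56 mg/L.
After input B: C = (33.79·14.56 + 0.022·56) / 33.81 = 14.58 mg/L.
After input C: C = (33.81·14.58 + 0.21·138) / 34.02 = 15.35 mg/L.

15.3 mg/L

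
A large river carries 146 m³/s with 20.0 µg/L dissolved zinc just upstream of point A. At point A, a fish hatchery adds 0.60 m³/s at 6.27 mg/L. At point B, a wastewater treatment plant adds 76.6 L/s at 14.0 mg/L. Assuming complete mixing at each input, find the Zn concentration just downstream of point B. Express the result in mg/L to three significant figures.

0.0529 mg/L

20.0 µg/L = 0.02 mg/L.
After input A: C = (146·0.02 + 0.6·6.27) / 146.6 = 0.04558 mg/L.
76.6 L/s = 0.0766 m³/s.
After input B: C = (146.6·0.04558 + 0.0766·14) / 146.7 = 0.05287 mg/L.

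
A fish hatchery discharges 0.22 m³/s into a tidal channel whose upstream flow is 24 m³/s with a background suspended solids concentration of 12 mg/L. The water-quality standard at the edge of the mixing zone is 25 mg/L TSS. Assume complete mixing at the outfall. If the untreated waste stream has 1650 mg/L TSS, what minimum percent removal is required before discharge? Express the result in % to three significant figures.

12.5 %

Mass balance: 25·24.22 = 0.22·Cₑ + 24·12.
Cₑ = (605.5 − 288) / 0.22 = 1443 mg/L.
Required removal = 1 − 1443/1650 = 12.53 %.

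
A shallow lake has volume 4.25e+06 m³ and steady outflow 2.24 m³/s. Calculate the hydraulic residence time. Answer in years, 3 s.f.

Q = 2.24 m³/s × 3.156e+07 s/yr = 7.069e+07 m³/yr.
Hydraulic residence time τ = V/Q = 4.25e+06/7.069e+07 = 0.06012 yr.

0.0601 yr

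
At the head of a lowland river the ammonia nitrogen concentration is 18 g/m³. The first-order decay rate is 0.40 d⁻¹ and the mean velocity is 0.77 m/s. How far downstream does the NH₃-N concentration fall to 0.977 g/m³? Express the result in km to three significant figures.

From C = C₀·e^(−kt), t = ln(C₀/C)/k = ln(18/0.977)/0.40 = 2.914/0.40 = 7.284 d.
Distance = v·t = 0.77 m/s × 6.293e+05 s = 4.846e+05 m = 484.6 km.

485 km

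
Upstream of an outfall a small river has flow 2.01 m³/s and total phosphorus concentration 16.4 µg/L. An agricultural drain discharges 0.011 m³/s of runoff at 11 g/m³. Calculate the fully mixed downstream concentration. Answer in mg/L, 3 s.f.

0.0762 mg/L

16.4 µg/L = 0.0164 mg/L.
Flow-weighted mixing gives C = (0.011·11 + 2.01·0.0164) / (0.011 + 2.01) = 0.154/2.021 = 0.07618 mg/L.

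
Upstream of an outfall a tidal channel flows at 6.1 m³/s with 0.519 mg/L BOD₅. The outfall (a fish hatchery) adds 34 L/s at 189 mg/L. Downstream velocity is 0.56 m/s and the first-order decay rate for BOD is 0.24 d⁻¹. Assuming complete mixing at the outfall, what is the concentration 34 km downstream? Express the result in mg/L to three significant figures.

34 L/s = 0.034 m³/s.
After complete mixing, C₀ = (0.034·189 + 6.1·0.519) / 6.134 = 1.564 mg/L.
Travel time t = 3.4e+04 m / 0.56 m/s = 6.071e+04 s = 0.7027 d.
C = 1.564·exp(−0.24·0.7027) = 1.564·0.8448 = 1.321 mg/L.

1.32 mg/L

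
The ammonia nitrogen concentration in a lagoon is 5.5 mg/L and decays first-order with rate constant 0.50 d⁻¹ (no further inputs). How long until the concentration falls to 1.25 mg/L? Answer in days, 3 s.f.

2.96 d

t = ln(C₀/C)/k = ln(5.5/1.25)/0.50 = 1.482/0.50 = 2.963 d.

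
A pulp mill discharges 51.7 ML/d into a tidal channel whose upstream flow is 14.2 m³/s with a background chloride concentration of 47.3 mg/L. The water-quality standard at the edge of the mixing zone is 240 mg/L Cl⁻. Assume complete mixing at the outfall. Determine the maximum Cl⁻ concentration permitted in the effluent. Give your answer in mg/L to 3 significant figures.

4810 mg/L

51.7 ML/d = 0.5984 m³/s.
Mass balance: 240·14.8 = 0.5984·Cₑ + 14.2·47.3.
Cₑ = (3552 − 671.7) / 0.5984 = 4813 mg/L.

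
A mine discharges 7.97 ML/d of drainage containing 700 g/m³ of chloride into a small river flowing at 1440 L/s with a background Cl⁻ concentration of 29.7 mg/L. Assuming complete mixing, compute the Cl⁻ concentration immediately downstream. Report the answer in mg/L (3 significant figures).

70.1 mg/L

7.97 ML/d = 0.09225 m³/s.
1440 L/s = 1.44 m³/s.
Flow-weighted mixing gives C = (0.09225·700 + 1.44·29.7) / (0.09225 + 1.44) = 107.3/1.532 = 70.05 mg/L.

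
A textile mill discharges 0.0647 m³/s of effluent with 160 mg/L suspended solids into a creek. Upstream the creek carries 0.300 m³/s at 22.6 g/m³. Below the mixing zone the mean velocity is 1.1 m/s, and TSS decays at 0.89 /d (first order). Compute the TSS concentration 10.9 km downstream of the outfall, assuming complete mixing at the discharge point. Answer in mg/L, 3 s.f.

42.4 mg/L

After complete mixing, C₀ = (0.0647·160 + 0.3·22.6) / 0.3647 = 46.98 mg/L.
Travel time t = 1.09e+04 m / 1.1 m/s = 9909 s = 0.1147 d.
C = 46.98·exp(−0.89·0.1147) = 46.98·0.903 = 42.42 mg/L.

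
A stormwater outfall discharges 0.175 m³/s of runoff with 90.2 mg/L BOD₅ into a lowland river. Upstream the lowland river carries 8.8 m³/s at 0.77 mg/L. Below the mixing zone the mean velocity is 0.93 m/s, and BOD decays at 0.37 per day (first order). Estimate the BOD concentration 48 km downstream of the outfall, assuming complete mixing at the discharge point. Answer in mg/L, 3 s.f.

2.02 mg/L

After complete mixing, C₀ = (0.175·90.2 + 8.8·0.77) / 8.975 = 2.514 mg/L.
Travel time t = 4.8e+04 m / 0.93 m/s = 5.161e+04 s = 0.5974 d.
C = 2.514·exp(−0.37·0.5974) = 2.514·0.8017 = 2.015 mg/L.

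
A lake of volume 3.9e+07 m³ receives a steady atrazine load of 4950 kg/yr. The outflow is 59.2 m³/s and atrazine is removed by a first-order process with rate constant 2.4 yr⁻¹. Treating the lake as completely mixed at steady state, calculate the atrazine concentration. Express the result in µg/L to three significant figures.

2.52 µg/L

Outflow Q = 59.2 m³/s × 3.156e+07 s/yr = 1.868e+09 m³/yr.
Steady-state CSTR mass balance: W = Q·C + k·V·C, so C = W/(Q + kV).
Q + kV = 1.868e+09 + 2.4·3.9e+07 = 1.962e+09 m³/yr.
C = 4950/1.962e+09 = 2.523e-06 kg/m³ = 0.002523 mg/L = 2.523 µg/L.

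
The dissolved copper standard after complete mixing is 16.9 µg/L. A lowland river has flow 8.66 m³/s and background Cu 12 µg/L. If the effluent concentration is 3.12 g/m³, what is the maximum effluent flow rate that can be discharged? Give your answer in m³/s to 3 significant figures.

12 µg/L = 0.012 mg/L.
16.9 µg/L = 0.0169 mg/L.
Mass balance at complete mixing: C_std·(Q_w + Q_r) = Q_w·C_e + Q_r·C_b.
Rearranging, Q_w = Q_r·(C_std − C_b)/(C_e − C_std) = 8.66·(0.0169 − 0.012) / (3.12 − 0.0169) = 0.01367 m³/s.

0.0137 m³/s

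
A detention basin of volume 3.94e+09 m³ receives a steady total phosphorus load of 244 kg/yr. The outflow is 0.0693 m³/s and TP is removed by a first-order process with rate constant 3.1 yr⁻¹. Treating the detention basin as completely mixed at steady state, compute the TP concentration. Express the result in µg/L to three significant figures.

0.0200 µg/L

Outflow Q = 0.0693 m³/s × 3.156e+07 s/yr = 2.187e+06 m³/yr.
Steady-state CSTR mass balance: W = Q·C + k·V·C, so C = W/(Q + kV).
Q + kV = 2.187e+06 + 3.1·3.94e+09 = 1.222e+10 m³/yr.
C = 244/1.222e+10 = 1.997e-08 kg/m³ = 1.997e-05 mg/L = 0.01997 µg/L.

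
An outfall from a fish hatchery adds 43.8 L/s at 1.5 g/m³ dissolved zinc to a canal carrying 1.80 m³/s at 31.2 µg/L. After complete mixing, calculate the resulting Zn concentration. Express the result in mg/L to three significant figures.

43.8 L/s = 0.0438 m³/s.
31.2 µg/L = 0.0312 mg/L.
Conservation of mass across the mixing zone: C = (0.0438·1.5 + 1.8·0.0312) / (0.0438 + 1.8) = 0.1219/1.844 = 0.06609 mg/L.

0.0661 mg/L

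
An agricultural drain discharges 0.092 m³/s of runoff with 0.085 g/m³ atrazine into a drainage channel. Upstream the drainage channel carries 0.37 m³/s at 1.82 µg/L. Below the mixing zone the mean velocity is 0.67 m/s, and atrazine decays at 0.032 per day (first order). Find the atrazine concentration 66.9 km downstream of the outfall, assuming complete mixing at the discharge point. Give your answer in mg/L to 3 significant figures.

0.0177 mg/L

1.82 µg/L = 0.00182 mg/L.
After complete mixing, C₀ = (0.092·0.085 + 0.37·0.00182) / 0.462 = 0.01838 mg/L.
Travel time t = 6.69e+04 m / 0.67 m/s = 9.985e+04 s = 1.156 d.
C = 0.01838·exp(−0.032·1.156) = 0.01838·0.9637 = 0.01772 mg/L.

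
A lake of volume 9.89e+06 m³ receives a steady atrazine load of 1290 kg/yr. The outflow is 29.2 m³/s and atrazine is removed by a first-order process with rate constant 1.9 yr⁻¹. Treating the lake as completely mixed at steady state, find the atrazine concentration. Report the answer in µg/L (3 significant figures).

1.37 µg/L

Outflow Q = 29.2 m³/s × 3.156e+07 s/yr = 9.215e+08 m³/yr.
Steady-state CSTR mass balance: W = Q·C + k·V·C, so C = W/(Q + kV).
Q + kV = 9.215e+08 + 1.9·9.89e+06 = 9.403e+08 m³/yr.
C = 1290/9.403e+08 = 1.372e-06 kg/m³ = 0.001372 mg/L = 1.372 µg/L.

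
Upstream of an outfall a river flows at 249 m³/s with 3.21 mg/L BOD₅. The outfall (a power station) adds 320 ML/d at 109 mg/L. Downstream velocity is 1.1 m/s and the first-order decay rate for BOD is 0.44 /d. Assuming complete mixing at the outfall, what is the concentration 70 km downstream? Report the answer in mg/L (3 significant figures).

320 ML/d = 3.704 m³/s.
After complete mixing, C₀ = (3.704·109 + 249·3.21) / 252.7 = 4.76 mg/L.
Travel time t = 7e+04 m / 1.1 m/s = 6.364e+04 s = 0.7365 d.
C = 4.76·exp(−0.44·0.7365) = 4.76·0.7232 = 3.443 mg/L.

3.44 mg/L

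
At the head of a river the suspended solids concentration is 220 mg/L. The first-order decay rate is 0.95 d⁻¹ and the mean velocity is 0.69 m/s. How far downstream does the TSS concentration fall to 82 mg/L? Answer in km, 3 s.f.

From C = C₀·e^(−kt), t = ln(C₀/C)/k = ln(220/82)/0.95 = 0.9869/0.95 = 1.039 d.
Distance = v·t = 0.69 m/s × 8.976e+04 s = 6.193e+04 m = 61.93 km.

61.9 km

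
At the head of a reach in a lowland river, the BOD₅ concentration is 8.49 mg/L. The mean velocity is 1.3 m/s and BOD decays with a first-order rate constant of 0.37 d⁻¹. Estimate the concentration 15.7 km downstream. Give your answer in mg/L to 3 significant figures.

Travel time t = 15.7 km / 1.3 m/s = 1.57e+04/1.3 = 1.208e+04 s = 0.1398 d.
First-order decay: C = 8.49·exp(−0.37·0.1398) = 8.49·0.9496 = 8.062 mg/L.

8.06 mg/L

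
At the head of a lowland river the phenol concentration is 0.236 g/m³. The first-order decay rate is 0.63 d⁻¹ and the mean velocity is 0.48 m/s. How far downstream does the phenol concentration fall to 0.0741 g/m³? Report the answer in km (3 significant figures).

76.3 km

From C = C₀·e^(−kt), t = ln(C₀/C)/k = ln(0.236/0.0741)/0.63 = 1.158/0.63 = 1.839 d.
Distance = v·t = 0.48 m/s × 1.589e+05 s = 7.626e+04 m = 76.26 km.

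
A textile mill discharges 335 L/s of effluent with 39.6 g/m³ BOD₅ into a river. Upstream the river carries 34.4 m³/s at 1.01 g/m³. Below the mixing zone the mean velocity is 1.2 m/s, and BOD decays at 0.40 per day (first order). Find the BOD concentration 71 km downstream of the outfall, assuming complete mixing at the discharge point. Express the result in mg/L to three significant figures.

1.05 mg/L

335 L/s = 0.335 m³/s.
After complete mixing, C₀ = (0.335·39.6 + 34.4·1.01) / 34.73 = 1.382 mg/L.
Travel time t = 7.1e+04 m / 1.2 m/s = 5.917e+04 s = 0.6848 d.
C = 1.382·exp(−0.40·0.6848) = 1.382·0.7604 = 1.051 mg/L.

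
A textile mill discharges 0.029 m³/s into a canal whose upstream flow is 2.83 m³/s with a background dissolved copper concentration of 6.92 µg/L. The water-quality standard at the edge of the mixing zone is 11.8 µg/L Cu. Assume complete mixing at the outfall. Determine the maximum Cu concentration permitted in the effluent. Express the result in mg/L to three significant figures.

6.92 µg/L = 0.00692 mg/L.
11.8 µg/L = 0.0118 mg/L.
Mass balance: 0.0118·2.859 = 0.029·Cₑ + 2.83·0.00692.
Cₑ = (0.03374 − 0.01958) / 0.029 = 0.488 mg/L.

0.488 mg/L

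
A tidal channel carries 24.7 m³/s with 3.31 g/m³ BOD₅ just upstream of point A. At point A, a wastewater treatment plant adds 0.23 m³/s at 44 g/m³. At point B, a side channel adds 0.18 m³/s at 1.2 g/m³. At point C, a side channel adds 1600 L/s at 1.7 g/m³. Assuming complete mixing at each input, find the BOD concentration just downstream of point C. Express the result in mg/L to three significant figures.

After input A: C = (24.7·3.31 + 0.23·44) / 24.93 = 3.685 mg/L.
After input B: C = (24.93·3.685 + 0.18·1.2) / 25.11 = 3.668 mg/L.
1600 L/s = 1.6 m³/s.
After input C: C = (25.11·3.668 + 1.6·1.7) / 26.71 = 3.55 mg/L.

3.55 mg/L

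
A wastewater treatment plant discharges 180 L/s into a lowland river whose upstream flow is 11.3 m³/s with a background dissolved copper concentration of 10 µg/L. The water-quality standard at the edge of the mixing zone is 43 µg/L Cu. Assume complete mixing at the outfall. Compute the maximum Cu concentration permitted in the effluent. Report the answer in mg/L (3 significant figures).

180 L/s = 0.18 m³/s.
10 µg/L = 0.01 mg/L.
43 µg/L = 0.043 mg/L.
Mass balance: 0.043·11.48 = 0.18·Cₑ + 11.3·0.01.
Cₑ = (0.4936 − 0.113) / 0.18 = 2.115 mg/L.

2.11 mg/L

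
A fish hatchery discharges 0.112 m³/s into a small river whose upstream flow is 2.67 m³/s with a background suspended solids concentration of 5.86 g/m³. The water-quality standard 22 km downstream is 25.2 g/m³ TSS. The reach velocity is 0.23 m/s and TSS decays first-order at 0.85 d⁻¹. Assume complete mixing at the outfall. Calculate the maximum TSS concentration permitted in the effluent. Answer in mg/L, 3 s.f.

Travel time to the compliance point: t = 2.2e+04/0.23 = 9.565e+04 s = 1.107 d; decay factor exp(−0.85·1.107) = 0.3902.
So the concentration just after mixing may be at most 25.2/0.3902 = 64.58 mg/L.
Mass balance: 64.58·2.782 = 0.112·Cₑ + 2.67·5.86.
Cₑ = (179.7 − 15.65) / 0.112 = 1464 mg/L.

1460 mg/L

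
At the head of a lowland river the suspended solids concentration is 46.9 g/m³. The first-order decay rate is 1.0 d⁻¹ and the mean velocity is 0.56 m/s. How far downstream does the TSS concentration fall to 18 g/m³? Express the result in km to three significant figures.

46.3 km

From C = C₀·e^(−kt), t = ln(C₀/C)/k = ln(46.9/18)/1.0 = 0.9576/1.0 = 0.9576 d.
Distance = v·t = 0.56 m/s × 8.274e+04 s = 4.633e+04 m = 46.33 km.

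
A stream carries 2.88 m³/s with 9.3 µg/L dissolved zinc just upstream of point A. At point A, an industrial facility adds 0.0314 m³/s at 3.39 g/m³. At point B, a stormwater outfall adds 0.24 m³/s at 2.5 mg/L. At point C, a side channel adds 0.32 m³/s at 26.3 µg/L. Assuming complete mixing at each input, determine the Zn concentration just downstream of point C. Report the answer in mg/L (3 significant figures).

0.214 mg/L

9.3 µg/L = 0.0093 mg/L.
After input A: C = (2.88·0.0093 + 0.0314·3.39) / 2.911 = 0.04576 mg/L.
After input B: C = (2.911·0.04576 + 0.24·2.5) / 3.151 = 0.2327 mg/L.
26.3 µg/L = 0.0263 mg/L.
After input C: C = (3.151·0.2327 + 0.32·0.0263) / 3.471 = 0.2136 mg/L.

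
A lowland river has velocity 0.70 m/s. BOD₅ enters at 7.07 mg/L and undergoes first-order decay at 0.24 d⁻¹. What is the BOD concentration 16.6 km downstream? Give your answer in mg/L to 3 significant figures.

6.62 mg/L

Travel time t = 16.6 km / 0.70 m/s = 1.66e+04/0.70 = 2.371e+04 s = 0.2745 d.
First-order decay: C = 7.07·exp(−0.24·0.2745) = 7.07·0.9362 = 6.619 mg/L.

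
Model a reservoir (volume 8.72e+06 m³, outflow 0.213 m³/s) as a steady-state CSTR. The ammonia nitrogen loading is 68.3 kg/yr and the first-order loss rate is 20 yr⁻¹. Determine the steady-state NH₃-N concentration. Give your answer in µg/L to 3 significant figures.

0.377 µg/L

Outflow Q = 0.213 m³/s × 3.156e+07 s/yr = 6.722e+06 m³/yr.
Steady-state CSTR mass balance: W = Q·C + k·V·C, so C = W/(Q + kV).
Q + kV = 6.722e+06 + 20·8.72e+06 = 1.811e+08 m³/yr.
C = 68.3/1.811e+08 = 3.771e-07 kg/m³ = 0.0003771 mg/L = 0.3771 µg/L.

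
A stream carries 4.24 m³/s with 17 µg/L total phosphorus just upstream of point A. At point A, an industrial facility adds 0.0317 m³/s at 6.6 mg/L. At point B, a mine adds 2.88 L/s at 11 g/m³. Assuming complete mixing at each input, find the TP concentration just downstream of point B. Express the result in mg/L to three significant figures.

0.0732 mg/L

17 µg/L = 0.017 mg/L.
After input A: C = (4.24·0.017 + 0.0317·6.6) / 4.272 = 0.06585 mg/L.
2.88 L/s = 0.00288 m³/s.
After input B: C = (4.272·0.06585 + 0.00288·11) / 4.275 = 0.07322 mg/L.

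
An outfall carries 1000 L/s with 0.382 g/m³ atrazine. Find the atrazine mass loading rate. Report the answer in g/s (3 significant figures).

1000 L/s = 1 m³/s.
Mass flux = Q·C = 1 m³/s × 0.382 g/m³ = 0.382 g/s.

0.382 g/s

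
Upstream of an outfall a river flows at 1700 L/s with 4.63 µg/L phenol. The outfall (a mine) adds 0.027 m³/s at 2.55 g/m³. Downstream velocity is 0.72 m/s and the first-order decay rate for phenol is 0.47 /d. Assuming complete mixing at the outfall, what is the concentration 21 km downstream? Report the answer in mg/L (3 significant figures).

0.0379 mg/L

1700 L/s = 1.7 m³/s.
4.63 µg/L = 0.00463 mg/L.
After complete mixing, C₀ = (0.027·2.55 + 1.7·0.00463) / 1.727 = 0.04442 mg/L.
Travel time t = 2.1e+04 m / 0.72 m/s = 2.917e+04 s = 0.3376 d.
C = 0.04442·exp(−0.47·0.3376) = 0.04442·0.8533 = 0.03791 mg/L.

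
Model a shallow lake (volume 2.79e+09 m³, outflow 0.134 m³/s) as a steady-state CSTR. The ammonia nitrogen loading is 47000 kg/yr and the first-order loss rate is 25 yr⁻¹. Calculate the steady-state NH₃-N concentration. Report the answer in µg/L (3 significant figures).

0.674 µg/L

Outflow Q = 0.134 m³/s × 3.156e+07 s/yr = 4.229e+06 m³/yr.
Steady-state CSTR mass balance: W = Q·C + k·V·C, so C = W/(Q + kV).
Q + kV = 4.229e+06 + 25·2.79e+09 = 6.975e+10 m³/yr.
C = 47000/6.975e+10 = 6.738e-07 kg/m³ = 0.0006738 mg/L = 0.6738 µg/L.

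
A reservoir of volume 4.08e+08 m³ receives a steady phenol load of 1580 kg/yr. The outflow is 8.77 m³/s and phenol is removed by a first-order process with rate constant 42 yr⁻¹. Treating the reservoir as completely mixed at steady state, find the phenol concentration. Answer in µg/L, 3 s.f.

0.0907 µg/L

Outflow Q = 8.77 m³/s × 3.156e+07 s/yr = 2.768e+08 m³/yr.
Steady-state CSTR mass balance: W = Q·C + k·V·C, so C = W/(Q + kV).
Q + kV = 2.768e+08 + 42·4.08e+08 = 1.741e+10 m³/yr.
C = 1580/1.741e+10 = 9.074e-08 kg/m³ = 9.074e-05 mg/L = 0.09074 µg/L.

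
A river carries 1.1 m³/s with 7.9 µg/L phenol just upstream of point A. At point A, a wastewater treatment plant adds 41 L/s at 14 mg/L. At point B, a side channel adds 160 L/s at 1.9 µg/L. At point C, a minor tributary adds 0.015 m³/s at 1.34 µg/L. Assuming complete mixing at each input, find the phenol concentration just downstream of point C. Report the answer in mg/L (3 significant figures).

7.9 µg/L = 0.0079 mg/L.
41 L/s = 0.041 m³/s.
After input A: C = (1.1·0.0079 + 0.041·14) / 1.141 = 0.5107 mg/L.
160 L/s = 0.16 m³/s.
1.9 µg/L = 0.0019 mg/L.
After input B: C = (1.141·0.5107 + 0.16·0.0019) / 1.301 = 0.4481 mg/L.
1.34 µg/L = 0.00134 mg/L.
After input C: C = (1.301·0.4481 + 0.015·0.00134) / 1.316 = 0.443 mg/L.

0.443 mg/L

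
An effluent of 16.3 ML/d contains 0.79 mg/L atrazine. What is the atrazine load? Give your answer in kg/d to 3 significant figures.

16.3 ML/d = 0.1887 m³/s.
Mass flux = Q·C = 0.1887 m³/s × 0.79 g/m³ = 0.149 g/s.
= 0.149 g/s × 86.4 = 12.88 kg/d.

12.9 kg/d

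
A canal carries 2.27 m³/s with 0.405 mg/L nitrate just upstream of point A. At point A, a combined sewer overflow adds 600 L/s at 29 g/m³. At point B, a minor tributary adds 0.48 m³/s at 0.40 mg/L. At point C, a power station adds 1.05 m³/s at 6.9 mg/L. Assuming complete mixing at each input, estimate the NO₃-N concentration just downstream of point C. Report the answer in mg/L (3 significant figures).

5.85 mg/L

600 L/s = 0.6 m³/s.
After input A: C = (2.27·0.405 + 0.6·29) / 2.87 = 6.383 mg/L.
After input B: C = (2.87·6.383 + 0.48·0.4) / 3.35 = 5.526 mg/L.
After input C: C = (3.35·5.526 + 1.05·6.9) / 4.4 = 5.854 mg/L.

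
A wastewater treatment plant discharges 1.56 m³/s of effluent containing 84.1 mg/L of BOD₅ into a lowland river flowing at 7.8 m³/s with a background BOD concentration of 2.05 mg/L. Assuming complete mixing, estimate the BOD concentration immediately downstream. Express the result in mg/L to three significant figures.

Flow-weighted mixing gives C = (1.56·84.1 + 7.8·2.05) / (1.56 + 7.8) = 147.2/9.36 = 15.73 mg/L.

15.7 mg/L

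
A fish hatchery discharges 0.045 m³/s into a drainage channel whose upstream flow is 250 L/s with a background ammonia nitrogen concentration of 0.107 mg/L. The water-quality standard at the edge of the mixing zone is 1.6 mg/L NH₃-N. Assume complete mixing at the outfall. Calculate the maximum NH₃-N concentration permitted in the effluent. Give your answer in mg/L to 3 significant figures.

9.89 mg/L

250 L/s = 0.25 m³/s.
Mass balance: 1.6·0.295 = 0.045·Cₑ + 0.25·0.107.
Cₑ = (0.472 − 0.02675) / 0.045 = 9.894 mg/L.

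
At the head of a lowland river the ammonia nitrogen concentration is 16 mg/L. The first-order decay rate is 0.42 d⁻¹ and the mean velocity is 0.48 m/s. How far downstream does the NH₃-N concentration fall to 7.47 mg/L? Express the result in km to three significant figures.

From C = C₀·e^(−kt), t = ln(C₀/C)/k = ln(16/7.47)/0.42 = 0.7617/0.42 = 1.814 d.
Distance = v·t = 0.48 m/s × 1.567e+05 s = 7.521e+04 m = 75.21 km.

75.2 km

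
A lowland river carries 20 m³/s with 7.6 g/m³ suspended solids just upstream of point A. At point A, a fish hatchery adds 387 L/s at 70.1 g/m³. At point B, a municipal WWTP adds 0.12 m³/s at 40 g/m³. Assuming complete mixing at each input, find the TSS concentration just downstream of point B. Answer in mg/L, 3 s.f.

387 L/s = 0.387 m³/s.
After input A: C = (20·7.6 + 0.387·70.1) / 20.39 = 8.786 mg/L.
After input B: C = (20.39·8.786 + 0.12·40) / 20.51 = 8.969 mg/L.

8.97 mg/L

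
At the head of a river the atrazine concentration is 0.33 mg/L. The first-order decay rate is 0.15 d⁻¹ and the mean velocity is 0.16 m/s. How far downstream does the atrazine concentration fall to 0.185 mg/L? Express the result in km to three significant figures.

53.3 km

From C = C₀·e^(−kt), t = ln(C₀/C)/k = ln(0.33/0.185)/0.15 = 0.5787/0.15 = 3.858 d.
Distance = v·t = 0.16 m/s × 3.334e+05 s = 5.334e+04 m = 53.34 km.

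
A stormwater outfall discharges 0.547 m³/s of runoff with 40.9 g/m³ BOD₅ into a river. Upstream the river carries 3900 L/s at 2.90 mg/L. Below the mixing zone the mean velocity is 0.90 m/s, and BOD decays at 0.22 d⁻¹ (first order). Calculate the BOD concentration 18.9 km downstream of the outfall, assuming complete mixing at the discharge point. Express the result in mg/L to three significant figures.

3900 L/s = 3.9 m³/s.
After complete mixing, C₀ = (0.547·40.9 + 3.9·2.9) / 4.447 = 7.574 mg/L.
Travel time t = 1.89e+04 m / 0.90 m/s = 2.1e+04 s = 0.2431 d.
C = 7.574·exp(−0.22·0.2431) = 7.574·0.9479 = 7.18 mg/L.

7.18 mg/L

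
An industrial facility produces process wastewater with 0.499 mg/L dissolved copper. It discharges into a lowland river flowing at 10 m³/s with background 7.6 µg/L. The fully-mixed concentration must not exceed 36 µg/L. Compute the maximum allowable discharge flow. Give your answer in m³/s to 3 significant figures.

0.613 m³/s

7.6 µg/L = 0.0076 mg/L.
36 µg/L = 0.036 mg/L.
Mass balance at complete mixing: C_std·(Q_w + Q_r) = Q_w·C_e + Q_r·C_b.
Rearranging, Q_w = Q_r·(C_std − C_b)/(C_e − C_std) = 10·(0.036 − 0.0076) / (0.499 − 0.036) = 0.6134 m³/s.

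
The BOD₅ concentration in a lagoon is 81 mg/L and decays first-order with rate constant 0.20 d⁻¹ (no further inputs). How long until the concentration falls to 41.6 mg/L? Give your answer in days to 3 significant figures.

t = ln(C₀/C)/k = ln(81/41.6)/0.20 = 0.6663/0.20 = 3.332 d.

3.33 d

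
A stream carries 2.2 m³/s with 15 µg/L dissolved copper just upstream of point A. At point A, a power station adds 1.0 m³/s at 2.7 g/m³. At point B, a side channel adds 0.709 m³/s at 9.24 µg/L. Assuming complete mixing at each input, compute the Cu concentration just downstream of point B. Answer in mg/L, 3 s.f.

15 µg/L = 0.015 mg/L.
After input A: C = (2.2·0.015 + 1·2.7) / 3.2 = 0.8541 mg/L.
9.24 µg/L = 0.00924 mg/L.
After input B: C = (3.2·0.8541 + 0.709·0.00924) / 3.909 = 0.7008 mg/L.

0.701 mg/L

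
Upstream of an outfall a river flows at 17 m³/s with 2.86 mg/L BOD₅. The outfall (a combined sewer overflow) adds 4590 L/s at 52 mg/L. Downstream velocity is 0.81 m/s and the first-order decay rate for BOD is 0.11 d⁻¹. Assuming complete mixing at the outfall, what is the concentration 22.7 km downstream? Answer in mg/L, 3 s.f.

4590 L/s = 4.59 m³/s.
After complete mixing, C₀ = (4.59·52 + 17·2.86) / 21.59 = 13.31 mg/L.
Travel time t = 2.27e+04 m / 0.81 m/s = 2.802e+04 s = 0.3244 d.
C = 13.31·exp(−0.11·0.3244) = 13.31·0.9649 = 12.84 mg/L.

12.8 mg/L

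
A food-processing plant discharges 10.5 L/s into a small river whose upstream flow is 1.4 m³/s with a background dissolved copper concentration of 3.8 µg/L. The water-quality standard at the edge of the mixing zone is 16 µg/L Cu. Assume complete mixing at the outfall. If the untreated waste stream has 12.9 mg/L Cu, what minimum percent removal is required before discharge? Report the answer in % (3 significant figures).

10.5 L/s = 0.0105 m³/s.
3.8 µg/L = 0.0038 mg/L.
16 µg/L = 0.016 mg/L.
Mass balance: 0.016·1.41 = 0.0105·Cₑ + 1.4·0.0038.
Cₑ = (0.02257 − 0.00532) / 0.0105 = 1.643 mg/L.
Required removal = 1 − 1.643/12.9 = 87.27 %.

87.3 %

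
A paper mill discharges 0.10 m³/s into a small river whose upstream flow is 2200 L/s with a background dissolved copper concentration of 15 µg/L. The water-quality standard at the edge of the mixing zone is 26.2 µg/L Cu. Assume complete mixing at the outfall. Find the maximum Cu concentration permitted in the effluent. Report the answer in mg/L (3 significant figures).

0.273 mg/L

2200 L/s = 2.2 m³/s.
15 µg/L = 0.015 mg/L.
26.2 µg/L = 0.0262 mg/L.
Mass balance: 0.0262·2.3 = 0.1·Cₑ + 2.2·0.015.
Cₑ = (0.06026 − 0.033) / 0.1 = 0.2726 mg/L.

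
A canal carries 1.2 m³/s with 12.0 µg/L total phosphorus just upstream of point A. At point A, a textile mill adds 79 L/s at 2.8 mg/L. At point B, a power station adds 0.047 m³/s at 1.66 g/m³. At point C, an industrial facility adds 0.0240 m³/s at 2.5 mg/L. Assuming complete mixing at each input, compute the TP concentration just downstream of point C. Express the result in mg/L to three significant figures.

12.0 µg/L = 0.012 mg/L.
79 L/s = 0.079 m³/s.
After input A: C = (1.2·0.012 + 0.079·2.8) / 1.279 = 0.1842 mg/L.
After input B: C = (1.279·0.1842 + 0.047·1.66) / 1.326 = 0.2365 mg/L.
After input C: C = (1.326·0.2365 + 0.024·2.5) / 1.35 = 0.2768 mg/L.

0.277 mg/L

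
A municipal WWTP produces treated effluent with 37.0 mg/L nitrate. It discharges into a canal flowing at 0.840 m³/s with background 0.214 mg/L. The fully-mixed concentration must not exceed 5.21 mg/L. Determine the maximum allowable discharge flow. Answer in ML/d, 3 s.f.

Mass balance at complete mixing: C_std·(Q_w + Q_r) = Q_w·C_e + Q_r·C_b.
Rearranging, Q_w = Q_r·(C_std − C_b)/(C_e − C_std) = 0.840·(5.21 − 0.214) / (37 − 5.21) = 0.132 m³/s.
= 11.41 ML/d.

11.4 ML/d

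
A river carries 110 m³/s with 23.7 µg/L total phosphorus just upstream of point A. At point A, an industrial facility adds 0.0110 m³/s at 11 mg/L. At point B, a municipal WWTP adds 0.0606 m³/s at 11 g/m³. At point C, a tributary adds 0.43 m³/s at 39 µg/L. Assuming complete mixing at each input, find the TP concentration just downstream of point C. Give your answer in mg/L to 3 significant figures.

0.0309 mg/L

23.7 µg/L = 0.0237 mg/L.
After input A: C = (110·0.0237 + 0.011·11) / 110 = 0.0248 mg/L.
After input B: C = (110·0.0248 + 0.0606·11) / 110.1 = 0.03084 mg/L.
39 µg/L = 0.039 mg/L.
After input C: C = (110.1·0.03084 + 0.43·0.039) / 110.5 = 0.03087 mg/L.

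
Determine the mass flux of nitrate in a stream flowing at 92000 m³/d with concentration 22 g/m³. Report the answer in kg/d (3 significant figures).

92000 m³/d = 1.065 m³/s.
Mass flux = Q·C = 1.065 m³/s × 22 g/m³ = 23.43 g/s.
= 23.43 g/s × 86.4 = 2024 kg/d.

2020 kg/d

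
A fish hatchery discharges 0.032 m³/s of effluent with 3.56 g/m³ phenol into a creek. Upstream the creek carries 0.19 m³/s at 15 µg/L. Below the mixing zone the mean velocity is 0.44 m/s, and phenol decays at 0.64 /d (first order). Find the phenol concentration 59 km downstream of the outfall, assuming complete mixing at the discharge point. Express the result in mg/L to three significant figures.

15 µg/L = 0.015 mg/L.
After complete mixing, C₀ = (0.032·3.56 + 0.19·0.015) / 0.222 = 0.526 mg/L.
Travel time t = 5.9e+04 m / 0.44 m/s = 1.341e+05 s = 1.552 d.
C = 0.526·exp(−0.64·1.552) = 0.526·0.3704 = 0.1948 mg/L.

0.195 mg/L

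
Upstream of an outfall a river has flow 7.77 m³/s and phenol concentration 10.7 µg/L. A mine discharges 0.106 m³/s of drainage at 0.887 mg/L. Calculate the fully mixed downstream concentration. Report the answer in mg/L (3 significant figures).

0.0225 mg/L

10.7 µg/L = 0.0107 mg/L.
By mass balance at complete mixing, C = (0.106·0.887 + 7.77·0.0107) / (0.106 + 7.77) = 0.1772/7.876 = 0.02249 mg/L.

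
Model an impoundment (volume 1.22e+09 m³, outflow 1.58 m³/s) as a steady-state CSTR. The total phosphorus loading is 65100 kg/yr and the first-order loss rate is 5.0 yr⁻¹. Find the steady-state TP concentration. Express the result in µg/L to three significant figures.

10.6 µg/L

Outflow Q = 1.58 m³/s × 3.156e+07 s/yr = 4.986e+07 m³/yr.
Steady-state CSTR mass balance: W = Q·C + k·V·C, so C = W/(Q + kV).
Q + kV = 4.986e+07 + 5.0·1.22e+09 = 6.15e+09 m³/yr.
C = 65100/6.15e+09 = 1.059e-05 kg/m³ = 0.01059 mg/L = 10.59 µg/L.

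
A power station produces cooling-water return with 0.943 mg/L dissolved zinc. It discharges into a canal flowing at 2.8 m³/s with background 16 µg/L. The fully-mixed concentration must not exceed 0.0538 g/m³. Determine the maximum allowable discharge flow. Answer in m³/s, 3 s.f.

16 µg/L = 0.016 mg/L.
Mass balance at complete mixing: C_std·(Q_w + Q_r) = Q_w·C_e + Q_r·C_b.
Rearranging, Q_w = Q_r·(C_std − C_b)/(C_e − C_std) = 2.8·(0.0538 − 0.016) / (0.943 − 0.0538) = 0.119 m³/s.

0.119 m³/s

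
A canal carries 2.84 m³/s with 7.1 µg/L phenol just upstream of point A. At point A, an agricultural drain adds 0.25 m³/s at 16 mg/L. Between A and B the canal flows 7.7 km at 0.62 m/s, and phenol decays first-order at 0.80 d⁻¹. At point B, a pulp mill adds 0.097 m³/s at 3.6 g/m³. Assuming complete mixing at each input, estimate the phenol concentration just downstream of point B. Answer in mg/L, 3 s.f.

1.23 mg/L

7.1 µg/L = 0.0071 mg/L.
After input A: C = (2.84·0.0071 + 0.25·16) / 3.09 = 1.301 mg/L.
Over the 7.7 km reach to input B (t = 1.242e+04 s = 0.1437 d), decay gives C = 1.301·exp(−0.80·0.1437) = 1.16 mg/L.
After input B: C = (3.09·1.16 + 0.097·3.6) / 3.187 = 1.234 mg/L.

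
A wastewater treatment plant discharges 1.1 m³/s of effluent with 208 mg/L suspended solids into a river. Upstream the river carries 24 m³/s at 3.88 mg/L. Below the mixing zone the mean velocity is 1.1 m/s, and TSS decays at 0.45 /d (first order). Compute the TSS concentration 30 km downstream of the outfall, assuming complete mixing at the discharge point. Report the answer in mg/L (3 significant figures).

After complete mixing, C₀ = (1.1·208 + 24·3.88) / 25.1 = 12.83 mg/L.
Travel time t = 3e+04 m / 1.1 m/s = 2.727e+04 s = 0.3157 d.
C = 12.83·exp(−0.45·0.3157) = 12.83·0.8676 = 11.13 mg/L.

11.1 mg/L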